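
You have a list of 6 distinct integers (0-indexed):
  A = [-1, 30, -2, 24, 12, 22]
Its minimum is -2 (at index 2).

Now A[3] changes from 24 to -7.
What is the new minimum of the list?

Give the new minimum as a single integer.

Old min = -2 (at index 2)
Change: A[3] 24 -> -7
Changed element was NOT the old min.
  New min = min(old_min, new_val) = min(-2, -7) = -7

Answer: -7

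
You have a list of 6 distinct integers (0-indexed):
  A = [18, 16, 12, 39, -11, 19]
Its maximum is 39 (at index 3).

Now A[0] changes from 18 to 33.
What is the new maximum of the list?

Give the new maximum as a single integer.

Old max = 39 (at index 3)
Change: A[0] 18 -> 33
Changed element was NOT the old max.
  New max = max(old_max, new_val) = max(39, 33) = 39

Answer: 39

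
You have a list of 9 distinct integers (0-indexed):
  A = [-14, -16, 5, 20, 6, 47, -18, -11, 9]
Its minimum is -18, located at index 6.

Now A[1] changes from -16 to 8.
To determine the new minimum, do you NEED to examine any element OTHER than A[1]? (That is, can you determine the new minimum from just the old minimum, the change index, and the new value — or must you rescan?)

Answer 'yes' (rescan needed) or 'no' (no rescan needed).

Answer: no

Derivation:
Old min = -18 at index 6
Change at index 1: -16 -> 8
Index 1 was NOT the min. New min = min(-18, 8). No rescan of other elements needed.
Needs rescan: no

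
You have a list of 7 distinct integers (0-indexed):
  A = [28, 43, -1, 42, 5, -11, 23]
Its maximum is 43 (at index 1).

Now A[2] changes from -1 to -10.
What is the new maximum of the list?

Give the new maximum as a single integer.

Old max = 43 (at index 1)
Change: A[2] -1 -> -10
Changed element was NOT the old max.
  New max = max(old_max, new_val) = max(43, -10) = 43

Answer: 43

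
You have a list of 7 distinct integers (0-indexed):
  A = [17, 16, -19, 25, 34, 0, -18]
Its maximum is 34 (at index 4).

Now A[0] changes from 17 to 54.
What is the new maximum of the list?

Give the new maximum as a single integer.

Old max = 34 (at index 4)
Change: A[0] 17 -> 54
Changed element was NOT the old max.
  New max = max(old_max, new_val) = max(34, 54) = 54

Answer: 54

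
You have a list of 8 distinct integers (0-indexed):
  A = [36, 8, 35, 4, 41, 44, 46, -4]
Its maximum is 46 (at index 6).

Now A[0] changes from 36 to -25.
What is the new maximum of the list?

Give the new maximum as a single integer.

Old max = 46 (at index 6)
Change: A[0] 36 -> -25
Changed element was NOT the old max.
  New max = max(old_max, new_val) = max(46, -25) = 46

Answer: 46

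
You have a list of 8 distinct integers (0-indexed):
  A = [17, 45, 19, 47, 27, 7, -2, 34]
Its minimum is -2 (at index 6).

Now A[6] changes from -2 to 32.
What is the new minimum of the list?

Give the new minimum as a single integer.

Old min = -2 (at index 6)
Change: A[6] -2 -> 32
Changed element WAS the min. Need to check: is 32 still <= all others?
  Min of remaining elements: 7
  New min = min(32, 7) = 7

Answer: 7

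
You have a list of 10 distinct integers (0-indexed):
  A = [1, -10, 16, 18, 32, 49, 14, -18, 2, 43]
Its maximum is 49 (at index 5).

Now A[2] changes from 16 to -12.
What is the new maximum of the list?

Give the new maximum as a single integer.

Answer: 49

Derivation:
Old max = 49 (at index 5)
Change: A[2] 16 -> -12
Changed element was NOT the old max.
  New max = max(old_max, new_val) = max(49, -12) = 49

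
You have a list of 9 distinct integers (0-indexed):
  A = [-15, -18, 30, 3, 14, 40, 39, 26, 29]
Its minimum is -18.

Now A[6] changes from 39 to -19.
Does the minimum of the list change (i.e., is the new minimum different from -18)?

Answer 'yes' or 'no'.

Old min = -18
Change: A[6] 39 -> -19
Changed element was NOT the min; min changes only if -19 < -18.
New min = -19; changed? yes

Answer: yes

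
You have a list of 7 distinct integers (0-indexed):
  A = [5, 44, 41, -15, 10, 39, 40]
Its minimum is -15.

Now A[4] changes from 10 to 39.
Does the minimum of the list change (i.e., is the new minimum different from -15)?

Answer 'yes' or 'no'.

Answer: no

Derivation:
Old min = -15
Change: A[4] 10 -> 39
Changed element was NOT the min; min changes only if 39 < -15.
New min = -15; changed? no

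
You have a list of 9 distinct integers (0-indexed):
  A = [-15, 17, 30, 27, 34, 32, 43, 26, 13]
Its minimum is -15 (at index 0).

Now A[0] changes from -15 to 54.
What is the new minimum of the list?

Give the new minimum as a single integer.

Old min = -15 (at index 0)
Change: A[0] -15 -> 54
Changed element WAS the min. Need to check: is 54 still <= all others?
  Min of remaining elements: 13
  New min = min(54, 13) = 13

Answer: 13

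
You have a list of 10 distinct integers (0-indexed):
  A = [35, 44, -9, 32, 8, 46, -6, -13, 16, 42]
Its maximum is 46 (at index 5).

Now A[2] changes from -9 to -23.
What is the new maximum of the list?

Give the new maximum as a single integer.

Answer: 46

Derivation:
Old max = 46 (at index 5)
Change: A[2] -9 -> -23
Changed element was NOT the old max.
  New max = max(old_max, new_val) = max(46, -23) = 46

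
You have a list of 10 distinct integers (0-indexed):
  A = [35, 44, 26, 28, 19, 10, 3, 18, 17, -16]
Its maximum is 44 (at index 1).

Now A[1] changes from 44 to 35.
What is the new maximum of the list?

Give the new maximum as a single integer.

Old max = 44 (at index 1)
Change: A[1] 44 -> 35
Changed element WAS the max -> may need rescan.
  Max of remaining elements: 35
  New max = max(35, 35) = 35

Answer: 35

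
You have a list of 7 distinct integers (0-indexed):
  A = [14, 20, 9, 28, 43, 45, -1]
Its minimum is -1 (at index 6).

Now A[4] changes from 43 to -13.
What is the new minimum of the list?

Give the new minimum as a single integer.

Answer: -13

Derivation:
Old min = -1 (at index 6)
Change: A[4] 43 -> -13
Changed element was NOT the old min.
  New min = min(old_min, new_val) = min(-1, -13) = -13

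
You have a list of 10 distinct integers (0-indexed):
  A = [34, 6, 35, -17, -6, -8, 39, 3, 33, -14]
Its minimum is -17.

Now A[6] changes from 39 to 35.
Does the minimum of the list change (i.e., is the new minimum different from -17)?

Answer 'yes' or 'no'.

Answer: no

Derivation:
Old min = -17
Change: A[6] 39 -> 35
Changed element was NOT the min; min changes only if 35 < -17.
New min = -17; changed? no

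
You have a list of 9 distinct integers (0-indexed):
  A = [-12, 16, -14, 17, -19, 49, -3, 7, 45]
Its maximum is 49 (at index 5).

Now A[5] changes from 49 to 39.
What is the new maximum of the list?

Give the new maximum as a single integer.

Answer: 45

Derivation:
Old max = 49 (at index 5)
Change: A[5] 49 -> 39
Changed element WAS the max -> may need rescan.
  Max of remaining elements: 45
  New max = max(39, 45) = 45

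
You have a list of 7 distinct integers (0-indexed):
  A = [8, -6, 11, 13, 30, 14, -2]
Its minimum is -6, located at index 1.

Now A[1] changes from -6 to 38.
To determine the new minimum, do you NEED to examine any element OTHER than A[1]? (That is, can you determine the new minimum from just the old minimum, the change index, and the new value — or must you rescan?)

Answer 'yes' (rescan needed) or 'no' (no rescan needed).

Old min = -6 at index 1
Change at index 1: -6 -> 38
Index 1 WAS the min and new value 38 > old min -6. Must rescan other elements to find the new min.
Needs rescan: yes

Answer: yes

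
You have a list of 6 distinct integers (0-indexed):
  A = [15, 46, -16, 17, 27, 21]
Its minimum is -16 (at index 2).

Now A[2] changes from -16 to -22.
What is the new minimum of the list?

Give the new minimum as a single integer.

Old min = -16 (at index 2)
Change: A[2] -16 -> -22
Changed element WAS the min. Need to check: is -22 still <= all others?
  Min of remaining elements: 15
  New min = min(-22, 15) = -22

Answer: -22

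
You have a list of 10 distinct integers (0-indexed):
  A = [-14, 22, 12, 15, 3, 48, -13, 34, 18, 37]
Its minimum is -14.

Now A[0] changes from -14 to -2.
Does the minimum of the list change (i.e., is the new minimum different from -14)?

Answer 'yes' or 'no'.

Answer: yes

Derivation:
Old min = -14
Change: A[0] -14 -> -2
Changed element was the min; new min must be rechecked.
New min = -13; changed? yes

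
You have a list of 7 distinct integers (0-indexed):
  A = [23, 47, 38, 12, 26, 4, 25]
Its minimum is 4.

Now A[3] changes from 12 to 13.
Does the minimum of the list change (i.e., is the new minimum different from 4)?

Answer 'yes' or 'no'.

Old min = 4
Change: A[3] 12 -> 13
Changed element was NOT the min; min changes only if 13 < 4.
New min = 4; changed? no

Answer: no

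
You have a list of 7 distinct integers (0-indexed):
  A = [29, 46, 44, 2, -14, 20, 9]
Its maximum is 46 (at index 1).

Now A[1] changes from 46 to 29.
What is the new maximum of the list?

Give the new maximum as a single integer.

Old max = 46 (at index 1)
Change: A[1] 46 -> 29
Changed element WAS the max -> may need rescan.
  Max of remaining elements: 44
  New max = max(29, 44) = 44

Answer: 44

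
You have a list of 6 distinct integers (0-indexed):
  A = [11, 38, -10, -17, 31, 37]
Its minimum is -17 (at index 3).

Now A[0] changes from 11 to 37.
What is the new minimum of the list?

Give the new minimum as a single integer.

Answer: -17

Derivation:
Old min = -17 (at index 3)
Change: A[0] 11 -> 37
Changed element was NOT the old min.
  New min = min(old_min, new_val) = min(-17, 37) = -17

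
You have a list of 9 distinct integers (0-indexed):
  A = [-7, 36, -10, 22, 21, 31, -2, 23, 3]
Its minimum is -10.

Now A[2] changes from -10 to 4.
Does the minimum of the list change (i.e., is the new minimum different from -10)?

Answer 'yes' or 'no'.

Answer: yes

Derivation:
Old min = -10
Change: A[2] -10 -> 4
Changed element was the min; new min must be rechecked.
New min = -7; changed? yes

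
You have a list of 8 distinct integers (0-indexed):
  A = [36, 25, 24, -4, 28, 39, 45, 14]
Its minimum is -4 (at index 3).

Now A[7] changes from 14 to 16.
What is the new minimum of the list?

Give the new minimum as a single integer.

Old min = -4 (at index 3)
Change: A[7] 14 -> 16
Changed element was NOT the old min.
  New min = min(old_min, new_val) = min(-4, 16) = -4

Answer: -4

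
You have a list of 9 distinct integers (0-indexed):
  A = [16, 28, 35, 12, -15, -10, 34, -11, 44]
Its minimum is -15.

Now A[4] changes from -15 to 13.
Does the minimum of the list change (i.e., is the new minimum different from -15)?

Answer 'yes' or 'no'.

Answer: yes

Derivation:
Old min = -15
Change: A[4] -15 -> 13
Changed element was the min; new min must be rechecked.
New min = -11; changed? yes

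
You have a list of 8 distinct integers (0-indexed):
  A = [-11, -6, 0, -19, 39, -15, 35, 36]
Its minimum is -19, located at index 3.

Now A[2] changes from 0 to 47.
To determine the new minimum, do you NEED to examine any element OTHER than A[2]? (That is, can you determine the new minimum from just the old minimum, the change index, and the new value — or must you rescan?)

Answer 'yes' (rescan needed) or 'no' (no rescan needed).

Answer: no

Derivation:
Old min = -19 at index 3
Change at index 2: 0 -> 47
Index 2 was NOT the min. New min = min(-19, 47). No rescan of other elements needed.
Needs rescan: no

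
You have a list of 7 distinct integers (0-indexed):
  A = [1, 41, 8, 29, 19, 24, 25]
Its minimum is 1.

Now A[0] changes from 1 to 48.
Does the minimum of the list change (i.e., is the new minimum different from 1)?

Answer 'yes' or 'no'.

Old min = 1
Change: A[0] 1 -> 48
Changed element was the min; new min must be rechecked.
New min = 8; changed? yes

Answer: yes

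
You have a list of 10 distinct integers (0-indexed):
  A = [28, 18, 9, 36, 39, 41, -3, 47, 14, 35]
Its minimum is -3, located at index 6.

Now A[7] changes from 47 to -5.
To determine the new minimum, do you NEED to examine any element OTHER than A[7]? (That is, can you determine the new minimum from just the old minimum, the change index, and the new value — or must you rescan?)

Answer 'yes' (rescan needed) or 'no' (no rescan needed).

Old min = -3 at index 6
Change at index 7: 47 -> -5
Index 7 was NOT the min. New min = min(-3, -5). No rescan of other elements needed.
Needs rescan: no

Answer: no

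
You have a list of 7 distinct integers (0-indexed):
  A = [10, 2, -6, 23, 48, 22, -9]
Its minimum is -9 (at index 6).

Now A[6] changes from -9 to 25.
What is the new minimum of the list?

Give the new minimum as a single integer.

Old min = -9 (at index 6)
Change: A[6] -9 -> 25
Changed element WAS the min. Need to check: is 25 still <= all others?
  Min of remaining elements: -6
  New min = min(25, -6) = -6

Answer: -6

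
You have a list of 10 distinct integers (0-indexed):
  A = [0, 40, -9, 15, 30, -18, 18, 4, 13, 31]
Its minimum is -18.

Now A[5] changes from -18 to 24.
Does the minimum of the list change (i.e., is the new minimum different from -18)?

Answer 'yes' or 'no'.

Old min = -18
Change: A[5] -18 -> 24
Changed element was the min; new min must be rechecked.
New min = -9; changed? yes

Answer: yes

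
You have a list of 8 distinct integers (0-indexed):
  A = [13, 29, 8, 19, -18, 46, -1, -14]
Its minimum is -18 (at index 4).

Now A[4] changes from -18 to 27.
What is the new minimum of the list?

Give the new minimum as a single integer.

Old min = -18 (at index 4)
Change: A[4] -18 -> 27
Changed element WAS the min. Need to check: is 27 still <= all others?
  Min of remaining elements: -14
  New min = min(27, -14) = -14

Answer: -14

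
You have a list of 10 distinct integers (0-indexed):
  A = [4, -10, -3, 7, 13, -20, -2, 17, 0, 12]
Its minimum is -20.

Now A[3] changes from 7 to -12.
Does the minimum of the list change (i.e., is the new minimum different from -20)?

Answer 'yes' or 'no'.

Answer: no

Derivation:
Old min = -20
Change: A[3] 7 -> -12
Changed element was NOT the min; min changes only if -12 < -20.
New min = -20; changed? no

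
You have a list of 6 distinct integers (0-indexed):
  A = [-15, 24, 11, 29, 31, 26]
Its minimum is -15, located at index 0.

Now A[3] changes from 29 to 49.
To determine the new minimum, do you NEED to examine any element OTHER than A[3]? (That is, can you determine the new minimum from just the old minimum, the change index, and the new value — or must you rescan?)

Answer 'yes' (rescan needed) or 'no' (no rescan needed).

Old min = -15 at index 0
Change at index 3: 29 -> 49
Index 3 was NOT the min. New min = min(-15, 49). No rescan of other elements needed.
Needs rescan: no

Answer: no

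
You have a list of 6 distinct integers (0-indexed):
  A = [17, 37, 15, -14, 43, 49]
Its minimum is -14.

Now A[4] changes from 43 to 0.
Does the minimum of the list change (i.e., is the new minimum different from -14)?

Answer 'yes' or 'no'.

Answer: no

Derivation:
Old min = -14
Change: A[4] 43 -> 0
Changed element was NOT the min; min changes only if 0 < -14.
New min = -14; changed? no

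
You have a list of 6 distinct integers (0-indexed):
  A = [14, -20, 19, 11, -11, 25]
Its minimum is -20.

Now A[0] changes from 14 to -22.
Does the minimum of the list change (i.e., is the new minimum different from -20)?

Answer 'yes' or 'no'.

Answer: yes

Derivation:
Old min = -20
Change: A[0] 14 -> -22
Changed element was NOT the min; min changes only if -22 < -20.
New min = -22; changed? yes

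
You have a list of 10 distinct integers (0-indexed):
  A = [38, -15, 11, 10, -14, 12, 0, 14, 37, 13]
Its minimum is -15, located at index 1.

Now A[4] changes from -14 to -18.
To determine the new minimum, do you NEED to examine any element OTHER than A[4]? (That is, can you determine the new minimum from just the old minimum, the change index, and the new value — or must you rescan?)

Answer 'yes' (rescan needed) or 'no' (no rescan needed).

Old min = -15 at index 1
Change at index 4: -14 -> -18
Index 4 was NOT the min. New min = min(-15, -18). No rescan of other elements needed.
Needs rescan: no

Answer: no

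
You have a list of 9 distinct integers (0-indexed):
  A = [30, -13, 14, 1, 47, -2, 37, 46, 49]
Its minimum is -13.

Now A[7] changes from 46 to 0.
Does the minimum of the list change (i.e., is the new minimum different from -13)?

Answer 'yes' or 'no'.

Old min = -13
Change: A[7] 46 -> 0
Changed element was NOT the min; min changes only if 0 < -13.
New min = -13; changed? no

Answer: no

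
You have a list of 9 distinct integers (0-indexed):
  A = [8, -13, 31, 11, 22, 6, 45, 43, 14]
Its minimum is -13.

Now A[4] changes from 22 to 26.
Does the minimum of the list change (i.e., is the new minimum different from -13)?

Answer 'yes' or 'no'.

Old min = -13
Change: A[4] 22 -> 26
Changed element was NOT the min; min changes only if 26 < -13.
New min = -13; changed? no

Answer: no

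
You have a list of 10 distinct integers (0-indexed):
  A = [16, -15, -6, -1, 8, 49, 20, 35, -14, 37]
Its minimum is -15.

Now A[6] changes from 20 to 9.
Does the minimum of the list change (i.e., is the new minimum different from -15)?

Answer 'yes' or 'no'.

Answer: no

Derivation:
Old min = -15
Change: A[6] 20 -> 9
Changed element was NOT the min; min changes only if 9 < -15.
New min = -15; changed? no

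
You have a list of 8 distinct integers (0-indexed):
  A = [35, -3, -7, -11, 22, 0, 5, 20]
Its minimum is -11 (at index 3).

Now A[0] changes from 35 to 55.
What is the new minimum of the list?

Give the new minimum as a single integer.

Old min = -11 (at index 3)
Change: A[0] 35 -> 55
Changed element was NOT the old min.
  New min = min(old_min, new_val) = min(-11, 55) = -11

Answer: -11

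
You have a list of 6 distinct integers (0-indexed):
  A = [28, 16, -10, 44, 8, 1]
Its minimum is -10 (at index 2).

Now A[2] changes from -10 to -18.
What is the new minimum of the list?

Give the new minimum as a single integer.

Old min = -10 (at index 2)
Change: A[2] -10 -> -18
Changed element WAS the min. Need to check: is -18 still <= all others?
  Min of remaining elements: 1
  New min = min(-18, 1) = -18

Answer: -18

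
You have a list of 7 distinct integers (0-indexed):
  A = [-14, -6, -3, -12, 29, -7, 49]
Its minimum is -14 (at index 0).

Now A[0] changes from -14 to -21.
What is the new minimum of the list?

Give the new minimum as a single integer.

Answer: -21

Derivation:
Old min = -14 (at index 0)
Change: A[0] -14 -> -21
Changed element WAS the min. Need to check: is -21 still <= all others?
  Min of remaining elements: -12
  New min = min(-21, -12) = -21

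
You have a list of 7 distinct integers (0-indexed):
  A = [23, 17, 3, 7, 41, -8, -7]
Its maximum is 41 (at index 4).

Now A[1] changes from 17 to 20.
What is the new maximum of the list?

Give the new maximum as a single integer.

Old max = 41 (at index 4)
Change: A[1] 17 -> 20
Changed element was NOT the old max.
  New max = max(old_max, new_val) = max(41, 20) = 41

Answer: 41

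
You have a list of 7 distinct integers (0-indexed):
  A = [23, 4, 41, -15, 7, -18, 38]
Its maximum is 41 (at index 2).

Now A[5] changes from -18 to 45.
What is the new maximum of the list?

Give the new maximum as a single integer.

Old max = 41 (at index 2)
Change: A[5] -18 -> 45
Changed element was NOT the old max.
  New max = max(old_max, new_val) = max(41, 45) = 45

Answer: 45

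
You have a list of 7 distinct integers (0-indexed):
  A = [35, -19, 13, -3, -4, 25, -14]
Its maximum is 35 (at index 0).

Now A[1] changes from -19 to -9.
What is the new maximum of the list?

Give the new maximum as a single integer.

Answer: 35

Derivation:
Old max = 35 (at index 0)
Change: A[1] -19 -> -9
Changed element was NOT the old max.
  New max = max(old_max, new_val) = max(35, -9) = 35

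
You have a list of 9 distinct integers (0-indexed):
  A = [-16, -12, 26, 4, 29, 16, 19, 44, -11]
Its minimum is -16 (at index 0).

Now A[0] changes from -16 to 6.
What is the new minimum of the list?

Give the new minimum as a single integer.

Answer: -12

Derivation:
Old min = -16 (at index 0)
Change: A[0] -16 -> 6
Changed element WAS the min. Need to check: is 6 still <= all others?
  Min of remaining elements: -12
  New min = min(6, -12) = -12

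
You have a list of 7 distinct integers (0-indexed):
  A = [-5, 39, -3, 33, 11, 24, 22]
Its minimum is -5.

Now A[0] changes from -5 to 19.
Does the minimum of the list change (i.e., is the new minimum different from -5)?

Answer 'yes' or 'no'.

Old min = -5
Change: A[0] -5 -> 19
Changed element was the min; new min must be rechecked.
New min = -3; changed? yes

Answer: yes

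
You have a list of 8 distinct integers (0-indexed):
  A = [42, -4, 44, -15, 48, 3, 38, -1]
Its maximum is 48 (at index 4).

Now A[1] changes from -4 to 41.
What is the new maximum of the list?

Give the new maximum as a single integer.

Answer: 48

Derivation:
Old max = 48 (at index 4)
Change: A[1] -4 -> 41
Changed element was NOT the old max.
  New max = max(old_max, new_val) = max(48, 41) = 48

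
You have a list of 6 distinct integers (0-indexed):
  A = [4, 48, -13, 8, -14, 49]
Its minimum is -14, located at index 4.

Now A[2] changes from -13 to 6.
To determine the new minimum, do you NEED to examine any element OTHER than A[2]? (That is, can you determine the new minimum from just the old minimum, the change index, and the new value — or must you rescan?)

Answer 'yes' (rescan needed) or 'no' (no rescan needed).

Answer: no

Derivation:
Old min = -14 at index 4
Change at index 2: -13 -> 6
Index 2 was NOT the min. New min = min(-14, 6). No rescan of other elements needed.
Needs rescan: no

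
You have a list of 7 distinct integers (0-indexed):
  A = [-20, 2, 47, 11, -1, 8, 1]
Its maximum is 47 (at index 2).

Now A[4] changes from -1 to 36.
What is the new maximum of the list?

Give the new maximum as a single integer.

Answer: 47

Derivation:
Old max = 47 (at index 2)
Change: A[4] -1 -> 36
Changed element was NOT the old max.
  New max = max(old_max, new_val) = max(47, 36) = 47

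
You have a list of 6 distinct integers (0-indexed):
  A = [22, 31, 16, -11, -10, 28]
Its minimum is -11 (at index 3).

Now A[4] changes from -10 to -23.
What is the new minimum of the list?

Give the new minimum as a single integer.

Answer: -23

Derivation:
Old min = -11 (at index 3)
Change: A[4] -10 -> -23
Changed element was NOT the old min.
  New min = min(old_min, new_val) = min(-11, -23) = -23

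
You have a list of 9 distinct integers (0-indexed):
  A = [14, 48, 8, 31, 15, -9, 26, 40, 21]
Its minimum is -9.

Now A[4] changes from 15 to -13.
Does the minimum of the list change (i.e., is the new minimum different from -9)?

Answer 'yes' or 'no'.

Old min = -9
Change: A[4] 15 -> -13
Changed element was NOT the min; min changes only if -13 < -9.
New min = -13; changed? yes

Answer: yes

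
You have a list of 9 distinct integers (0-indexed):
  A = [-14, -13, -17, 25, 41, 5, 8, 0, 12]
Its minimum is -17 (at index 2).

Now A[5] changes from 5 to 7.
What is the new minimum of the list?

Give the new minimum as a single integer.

Answer: -17

Derivation:
Old min = -17 (at index 2)
Change: A[5] 5 -> 7
Changed element was NOT the old min.
  New min = min(old_min, new_val) = min(-17, 7) = -17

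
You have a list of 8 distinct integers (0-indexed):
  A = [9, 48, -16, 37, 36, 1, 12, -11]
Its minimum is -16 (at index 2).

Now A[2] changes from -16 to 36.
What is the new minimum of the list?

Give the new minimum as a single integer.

Old min = -16 (at index 2)
Change: A[2] -16 -> 36
Changed element WAS the min. Need to check: is 36 still <= all others?
  Min of remaining elements: -11
  New min = min(36, -11) = -11

Answer: -11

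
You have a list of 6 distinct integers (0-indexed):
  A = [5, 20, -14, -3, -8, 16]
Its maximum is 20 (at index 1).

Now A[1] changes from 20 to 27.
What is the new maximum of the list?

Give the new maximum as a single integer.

Answer: 27

Derivation:
Old max = 20 (at index 1)
Change: A[1] 20 -> 27
Changed element WAS the max -> may need rescan.
  Max of remaining elements: 16
  New max = max(27, 16) = 27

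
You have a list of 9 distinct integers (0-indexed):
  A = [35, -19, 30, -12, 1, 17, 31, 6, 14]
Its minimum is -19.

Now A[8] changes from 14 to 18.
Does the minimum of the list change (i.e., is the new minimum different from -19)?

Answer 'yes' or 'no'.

Old min = -19
Change: A[8] 14 -> 18
Changed element was NOT the min; min changes only if 18 < -19.
New min = -19; changed? no

Answer: no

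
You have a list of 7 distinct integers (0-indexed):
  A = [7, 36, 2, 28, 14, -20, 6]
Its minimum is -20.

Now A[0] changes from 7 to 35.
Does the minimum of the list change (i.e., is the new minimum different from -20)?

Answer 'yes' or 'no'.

Old min = -20
Change: A[0] 7 -> 35
Changed element was NOT the min; min changes only if 35 < -20.
New min = -20; changed? no

Answer: no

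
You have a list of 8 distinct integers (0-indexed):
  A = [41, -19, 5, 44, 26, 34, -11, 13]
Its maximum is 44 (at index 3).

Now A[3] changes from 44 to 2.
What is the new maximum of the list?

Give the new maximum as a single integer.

Old max = 44 (at index 3)
Change: A[3] 44 -> 2
Changed element WAS the max -> may need rescan.
  Max of remaining elements: 41
  New max = max(2, 41) = 41

Answer: 41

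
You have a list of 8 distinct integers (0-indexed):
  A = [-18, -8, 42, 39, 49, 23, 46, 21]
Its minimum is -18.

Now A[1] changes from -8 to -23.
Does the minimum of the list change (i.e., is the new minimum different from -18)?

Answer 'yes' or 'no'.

Answer: yes

Derivation:
Old min = -18
Change: A[1] -8 -> -23
Changed element was NOT the min; min changes only if -23 < -18.
New min = -23; changed? yes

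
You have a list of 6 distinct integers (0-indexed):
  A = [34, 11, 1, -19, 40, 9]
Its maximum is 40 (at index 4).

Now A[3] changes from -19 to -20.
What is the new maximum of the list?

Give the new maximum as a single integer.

Old max = 40 (at index 4)
Change: A[3] -19 -> -20
Changed element was NOT the old max.
  New max = max(old_max, new_val) = max(40, -20) = 40

Answer: 40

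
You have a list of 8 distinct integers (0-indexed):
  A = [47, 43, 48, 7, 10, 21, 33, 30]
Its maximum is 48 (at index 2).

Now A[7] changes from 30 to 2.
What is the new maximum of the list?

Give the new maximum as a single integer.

Old max = 48 (at index 2)
Change: A[7] 30 -> 2
Changed element was NOT the old max.
  New max = max(old_max, new_val) = max(48, 2) = 48

Answer: 48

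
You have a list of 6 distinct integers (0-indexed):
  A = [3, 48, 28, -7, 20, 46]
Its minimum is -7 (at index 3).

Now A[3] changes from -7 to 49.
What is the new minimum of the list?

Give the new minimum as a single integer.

Old min = -7 (at index 3)
Change: A[3] -7 -> 49
Changed element WAS the min. Need to check: is 49 still <= all others?
  Min of remaining elements: 3
  New min = min(49, 3) = 3

Answer: 3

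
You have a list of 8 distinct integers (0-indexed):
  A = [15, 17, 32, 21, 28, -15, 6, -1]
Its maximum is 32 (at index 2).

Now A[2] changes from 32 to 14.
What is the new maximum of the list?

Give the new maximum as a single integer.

Answer: 28

Derivation:
Old max = 32 (at index 2)
Change: A[2] 32 -> 14
Changed element WAS the max -> may need rescan.
  Max of remaining elements: 28
  New max = max(14, 28) = 28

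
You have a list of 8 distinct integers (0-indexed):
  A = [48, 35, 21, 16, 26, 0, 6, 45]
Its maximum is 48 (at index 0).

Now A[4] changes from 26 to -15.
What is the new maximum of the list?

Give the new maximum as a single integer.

Old max = 48 (at index 0)
Change: A[4] 26 -> -15
Changed element was NOT the old max.
  New max = max(old_max, new_val) = max(48, -15) = 48

Answer: 48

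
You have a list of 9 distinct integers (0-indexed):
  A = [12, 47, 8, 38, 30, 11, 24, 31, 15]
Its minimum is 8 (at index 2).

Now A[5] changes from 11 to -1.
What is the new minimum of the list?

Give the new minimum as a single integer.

Answer: -1

Derivation:
Old min = 8 (at index 2)
Change: A[5] 11 -> -1
Changed element was NOT the old min.
  New min = min(old_min, new_val) = min(8, -1) = -1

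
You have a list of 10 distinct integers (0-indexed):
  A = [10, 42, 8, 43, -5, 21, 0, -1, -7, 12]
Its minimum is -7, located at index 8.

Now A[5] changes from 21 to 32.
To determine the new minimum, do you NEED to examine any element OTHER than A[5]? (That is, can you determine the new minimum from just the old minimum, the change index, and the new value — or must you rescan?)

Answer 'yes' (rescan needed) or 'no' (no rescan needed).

Answer: no

Derivation:
Old min = -7 at index 8
Change at index 5: 21 -> 32
Index 5 was NOT the min. New min = min(-7, 32). No rescan of other elements needed.
Needs rescan: no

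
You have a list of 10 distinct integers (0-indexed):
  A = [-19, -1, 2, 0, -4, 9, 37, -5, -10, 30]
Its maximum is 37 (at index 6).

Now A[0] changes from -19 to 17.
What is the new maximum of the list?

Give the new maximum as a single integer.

Answer: 37

Derivation:
Old max = 37 (at index 6)
Change: A[0] -19 -> 17
Changed element was NOT the old max.
  New max = max(old_max, new_val) = max(37, 17) = 37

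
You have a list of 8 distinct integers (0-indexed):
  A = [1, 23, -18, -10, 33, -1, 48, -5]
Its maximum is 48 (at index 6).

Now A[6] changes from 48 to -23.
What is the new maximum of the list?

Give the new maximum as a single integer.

Answer: 33

Derivation:
Old max = 48 (at index 6)
Change: A[6] 48 -> -23
Changed element WAS the max -> may need rescan.
  Max of remaining elements: 33
  New max = max(-23, 33) = 33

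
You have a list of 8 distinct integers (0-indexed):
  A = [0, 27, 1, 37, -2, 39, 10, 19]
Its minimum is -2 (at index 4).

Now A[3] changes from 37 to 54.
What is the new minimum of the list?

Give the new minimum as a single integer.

Old min = -2 (at index 4)
Change: A[3] 37 -> 54
Changed element was NOT the old min.
  New min = min(old_min, new_val) = min(-2, 54) = -2

Answer: -2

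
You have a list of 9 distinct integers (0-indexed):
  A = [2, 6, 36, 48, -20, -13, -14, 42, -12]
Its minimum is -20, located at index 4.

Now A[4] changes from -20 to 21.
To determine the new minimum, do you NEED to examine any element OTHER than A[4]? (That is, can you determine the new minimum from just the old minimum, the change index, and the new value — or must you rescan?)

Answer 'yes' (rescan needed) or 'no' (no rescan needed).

Answer: yes

Derivation:
Old min = -20 at index 4
Change at index 4: -20 -> 21
Index 4 WAS the min and new value 21 > old min -20. Must rescan other elements to find the new min.
Needs rescan: yes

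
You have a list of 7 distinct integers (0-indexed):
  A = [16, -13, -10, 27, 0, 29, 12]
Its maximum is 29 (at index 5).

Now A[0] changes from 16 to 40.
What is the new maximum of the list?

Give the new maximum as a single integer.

Answer: 40

Derivation:
Old max = 29 (at index 5)
Change: A[0] 16 -> 40
Changed element was NOT the old max.
  New max = max(old_max, new_val) = max(29, 40) = 40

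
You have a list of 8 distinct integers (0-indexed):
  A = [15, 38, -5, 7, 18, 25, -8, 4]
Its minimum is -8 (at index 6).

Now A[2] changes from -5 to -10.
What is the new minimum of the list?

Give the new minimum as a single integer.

Old min = -8 (at index 6)
Change: A[2] -5 -> -10
Changed element was NOT the old min.
  New min = min(old_min, new_val) = min(-8, -10) = -10

Answer: -10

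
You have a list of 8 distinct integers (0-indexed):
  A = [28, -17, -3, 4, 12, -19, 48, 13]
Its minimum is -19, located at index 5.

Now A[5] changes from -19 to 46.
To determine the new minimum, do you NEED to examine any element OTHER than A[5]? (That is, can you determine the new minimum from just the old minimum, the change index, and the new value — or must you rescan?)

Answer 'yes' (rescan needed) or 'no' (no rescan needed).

Answer: yes

Derivation:
Old min = -19 at index 5
Change at index 5: -19 -> 46
Index 5 WAS the min and new value 46 > old min -19. Must rescan other elements to find the new min.
Needs rescan: yes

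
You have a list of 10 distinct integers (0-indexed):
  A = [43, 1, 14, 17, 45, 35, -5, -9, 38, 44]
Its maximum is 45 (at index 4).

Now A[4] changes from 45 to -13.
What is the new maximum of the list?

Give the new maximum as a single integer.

Old max = 45 (at index 4)
Change: A[4] 45 -> -13
Changed element WAS the max -> may need rescan.
  Max of remaining elements: 44
  New max = max(-13, 44) = 44

Answer: 44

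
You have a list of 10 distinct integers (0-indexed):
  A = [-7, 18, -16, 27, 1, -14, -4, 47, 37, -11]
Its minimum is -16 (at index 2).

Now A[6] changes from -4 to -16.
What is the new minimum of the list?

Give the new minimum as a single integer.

Answer: -16

Derivation:
Old min = -16 (at index 2)
Change: A[6] -4 -> -16
Changed element was NOT the old min.
  New min = min(old_min, new_val) = min(-16, -16) = -16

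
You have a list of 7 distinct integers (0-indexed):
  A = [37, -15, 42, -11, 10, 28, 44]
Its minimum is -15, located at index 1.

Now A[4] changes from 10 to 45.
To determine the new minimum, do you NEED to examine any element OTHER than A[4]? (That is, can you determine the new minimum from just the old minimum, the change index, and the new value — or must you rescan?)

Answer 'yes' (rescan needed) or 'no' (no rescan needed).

Answer: no

Derivation:
Old min = -15 at index 1
Change at index 4: 10 -> 45
Index 4 was NOT the min. New min = min(-15, 45). No rescan of other elements needed.
Needs rescan: no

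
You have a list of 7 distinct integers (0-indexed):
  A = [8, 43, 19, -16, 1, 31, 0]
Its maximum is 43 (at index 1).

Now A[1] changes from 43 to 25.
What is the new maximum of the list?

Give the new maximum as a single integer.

Answer: 31

Derivation:
Old max = 43 (at index 1)
Change: A[1] 43 -> 25
Changed element WAS the max -> may need rescan.
  Max of remaining elements: 31
  New max = max(25, 31) = 31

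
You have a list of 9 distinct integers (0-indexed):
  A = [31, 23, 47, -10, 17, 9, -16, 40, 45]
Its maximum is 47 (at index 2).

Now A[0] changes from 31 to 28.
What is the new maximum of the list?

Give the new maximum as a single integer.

Old max = 47 (at index 2)
Change: A[0] 31 -> 28
Changed element was NOT the old max.
  New max = max(old_max, new_val) = max(47, 28) = 47

Answer: 47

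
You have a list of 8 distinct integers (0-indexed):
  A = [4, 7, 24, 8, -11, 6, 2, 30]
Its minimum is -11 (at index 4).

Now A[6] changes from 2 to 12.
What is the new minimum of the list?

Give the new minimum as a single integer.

Old min = -11 (at index 4)
Change: A[6] 2 -> 12
Changed element was NOT the old min.
  New min = min(old_min, new_val) = min(-11, 12) = -11

Answer: -11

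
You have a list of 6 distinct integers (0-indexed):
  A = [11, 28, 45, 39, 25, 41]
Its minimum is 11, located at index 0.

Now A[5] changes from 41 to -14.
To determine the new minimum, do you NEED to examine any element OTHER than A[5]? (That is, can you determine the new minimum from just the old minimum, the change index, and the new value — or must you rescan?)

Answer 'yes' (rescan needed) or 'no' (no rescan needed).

Old min = 11 at index 0
Change at index 5: 41 -> -14
Index 5 was NOT the min. New min = min(11, -14). No rescan of other elements needed.
Needs rescan: no

Answer: no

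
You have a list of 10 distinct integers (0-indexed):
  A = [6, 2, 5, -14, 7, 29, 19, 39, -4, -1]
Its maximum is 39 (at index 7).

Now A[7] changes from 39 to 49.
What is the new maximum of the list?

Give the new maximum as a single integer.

Old max = 39 (at index 7)
Change: A[7] 39 -> 49
Changed element WAS the max -> may need rescan.
  Max of remaining elements: 29
  New max = max(49, 29) = 49

Answer: 49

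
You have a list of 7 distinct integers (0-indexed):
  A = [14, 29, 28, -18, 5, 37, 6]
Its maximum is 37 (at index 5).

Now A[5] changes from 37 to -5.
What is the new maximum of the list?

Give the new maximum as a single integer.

Answer: 29

Derivation:
Old max = 37 (at index 5)
Change: A[5] 37 -> -5
Changed element WAS the max -> may need rescan.
  Max of remaining elements: 29
  New max = max(-5, 29) = 29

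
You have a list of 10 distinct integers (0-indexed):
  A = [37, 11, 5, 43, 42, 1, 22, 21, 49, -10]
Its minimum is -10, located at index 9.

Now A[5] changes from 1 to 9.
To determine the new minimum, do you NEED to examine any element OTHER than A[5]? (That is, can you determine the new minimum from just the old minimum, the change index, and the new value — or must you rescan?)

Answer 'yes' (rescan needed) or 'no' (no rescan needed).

Answer: no

Derivation:
Old min = -10 at index 9
Change at index 5: 1 -> 9
Index 5 was NOT the min. New min = min(-10, 9). No rescan of other elements needed.
Needs rescan: no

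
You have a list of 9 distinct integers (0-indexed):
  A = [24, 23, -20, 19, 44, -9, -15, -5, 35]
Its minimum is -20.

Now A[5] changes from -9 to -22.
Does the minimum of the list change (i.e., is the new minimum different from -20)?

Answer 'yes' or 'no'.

Old min = -20
Change: A[5] -9 -> -22
Changed element was NOT the min; min changes only if -22 < -20.
New min = -22; changed? yes

Answer: yes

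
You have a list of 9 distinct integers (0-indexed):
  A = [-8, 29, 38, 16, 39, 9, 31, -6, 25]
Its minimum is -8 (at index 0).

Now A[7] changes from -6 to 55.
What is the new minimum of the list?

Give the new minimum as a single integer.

Answer: -8

Derivation:
Old min = -8 (at index 0)
Change: A[7] -6 -> 55
Changed element was NOT the old min.
  New min = min(old_min, new_val) = min(-8, 55) = -8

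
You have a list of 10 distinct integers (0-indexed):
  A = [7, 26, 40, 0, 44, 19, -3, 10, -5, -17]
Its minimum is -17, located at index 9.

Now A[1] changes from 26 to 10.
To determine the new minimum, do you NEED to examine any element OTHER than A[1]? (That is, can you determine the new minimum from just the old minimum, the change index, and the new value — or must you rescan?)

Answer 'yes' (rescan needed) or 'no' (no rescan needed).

Answer: no

Derivation:
Old min = -17 at index 9
Change at index 1: 26 -> 10
Index 1 was NOT the min. New min = min(-17, 10). No rescan of other elements needed.
Needs rescan: no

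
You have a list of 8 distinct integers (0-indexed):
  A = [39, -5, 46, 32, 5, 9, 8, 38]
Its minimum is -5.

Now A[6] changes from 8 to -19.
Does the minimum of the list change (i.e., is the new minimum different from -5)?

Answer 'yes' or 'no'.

Answer: yes

Derivation:
Old min = -5
Change: A[6] 8 -> -19
Changed element was NOT the min; min changes only if -19 < -5.
New min = -19; changed? yes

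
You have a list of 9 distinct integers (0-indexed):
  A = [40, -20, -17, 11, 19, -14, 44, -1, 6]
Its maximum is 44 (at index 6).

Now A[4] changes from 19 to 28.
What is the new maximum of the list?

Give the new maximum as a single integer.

Old max = 44 (at index 6)
Change: A[4] 19 -> 28
Changed element was NOT the old max.
  New max = max(old_max, new_val) = max(44, 28) = 44

Answer: 44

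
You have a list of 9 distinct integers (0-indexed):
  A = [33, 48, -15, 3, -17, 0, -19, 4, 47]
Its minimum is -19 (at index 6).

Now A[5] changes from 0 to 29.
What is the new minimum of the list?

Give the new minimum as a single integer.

Answer: -19

Derivation:
Old min = -19 (at index 6)
Change: A[5] 0 -> 29
Changed element was NOT the old min.
  New min = min(old_min, new_val) = min(-19, 29) = -19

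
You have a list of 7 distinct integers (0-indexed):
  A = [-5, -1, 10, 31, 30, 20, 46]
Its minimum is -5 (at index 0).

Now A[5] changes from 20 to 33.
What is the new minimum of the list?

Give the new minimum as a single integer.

Old min = -5 (at index 0)
Change: A[5] 20 -> 33
Changed element was NOT the old min.
  New min = min(old_min, new_val) = min(-5, 33) = -5

Answer: -5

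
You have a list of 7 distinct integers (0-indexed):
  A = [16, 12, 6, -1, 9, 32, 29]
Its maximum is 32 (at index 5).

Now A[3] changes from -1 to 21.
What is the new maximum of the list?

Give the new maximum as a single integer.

Answer: 32

Derivation:
Old max = 32 (at index 5)
Change: A[3] -1 -> 21
Changed element was NOT the old max.
  New max = max(old_max, new_val) = max(32, 21) = 32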